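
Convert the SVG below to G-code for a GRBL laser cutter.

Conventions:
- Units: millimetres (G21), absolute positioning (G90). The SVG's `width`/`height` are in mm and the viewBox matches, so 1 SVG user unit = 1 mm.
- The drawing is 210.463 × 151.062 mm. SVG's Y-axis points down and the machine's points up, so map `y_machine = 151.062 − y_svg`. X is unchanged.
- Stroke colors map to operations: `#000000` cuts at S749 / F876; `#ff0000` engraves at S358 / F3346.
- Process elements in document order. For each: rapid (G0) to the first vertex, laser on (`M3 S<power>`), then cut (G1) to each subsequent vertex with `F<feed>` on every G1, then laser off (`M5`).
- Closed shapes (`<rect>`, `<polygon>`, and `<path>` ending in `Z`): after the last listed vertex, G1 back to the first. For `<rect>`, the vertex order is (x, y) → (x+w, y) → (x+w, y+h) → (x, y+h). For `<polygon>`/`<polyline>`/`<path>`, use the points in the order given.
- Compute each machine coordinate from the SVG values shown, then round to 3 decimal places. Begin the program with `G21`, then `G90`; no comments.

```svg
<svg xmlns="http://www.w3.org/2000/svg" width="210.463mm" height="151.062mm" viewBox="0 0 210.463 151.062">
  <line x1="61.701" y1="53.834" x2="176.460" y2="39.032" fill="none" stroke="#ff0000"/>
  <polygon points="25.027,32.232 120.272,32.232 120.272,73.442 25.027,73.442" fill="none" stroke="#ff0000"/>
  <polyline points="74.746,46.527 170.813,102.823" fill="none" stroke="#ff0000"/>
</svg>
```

Since the viewBox matches the mm dimensions, user units are millimetres directly. The only transform is the Y-flip y_m = 151.062 − y_svg.

Shape 1 is a line segment drawn with `<line>`. Its stroke #ff0000 means engrave at S358, F3346. After flipping Y the toolpath is (61.701,97.228) → (176.460,112.030).

Shape 2 is a rectangle drawn with `<polygon>`. Its stroke #ff0000 means engrave at S358, F3346. After flipping Y the toolpath is (25.027,118.830) → (120.272,118.830) → (120.272,77.620) → (25.027,77.620) → (25.027,118.830), returning to the start.

Shape 3 is a line segment drawn with `<polyline>`. Its stroke #ff0000 means engrave at S358, F3346. After flipping Y the toolpath is (74.746,104.535) → (170.813,48.239).

G21
G90
G0 X61.701 Y97.228
M3 S358
G1 X176.460 Y112.030 F3346
M5
G0 X25.027 Y118.830
M3 S358
G1 X120.272 Y118.830 F3346
G1 X120.272 Y77.620 F3346
G1 X25.027 Y77.620 F3346
G1 X25.027 Y118.830 F3346
M5
G0 X74.746 Y104.535
M3 S358
G1 X170.813 Y48.239 F3346
M5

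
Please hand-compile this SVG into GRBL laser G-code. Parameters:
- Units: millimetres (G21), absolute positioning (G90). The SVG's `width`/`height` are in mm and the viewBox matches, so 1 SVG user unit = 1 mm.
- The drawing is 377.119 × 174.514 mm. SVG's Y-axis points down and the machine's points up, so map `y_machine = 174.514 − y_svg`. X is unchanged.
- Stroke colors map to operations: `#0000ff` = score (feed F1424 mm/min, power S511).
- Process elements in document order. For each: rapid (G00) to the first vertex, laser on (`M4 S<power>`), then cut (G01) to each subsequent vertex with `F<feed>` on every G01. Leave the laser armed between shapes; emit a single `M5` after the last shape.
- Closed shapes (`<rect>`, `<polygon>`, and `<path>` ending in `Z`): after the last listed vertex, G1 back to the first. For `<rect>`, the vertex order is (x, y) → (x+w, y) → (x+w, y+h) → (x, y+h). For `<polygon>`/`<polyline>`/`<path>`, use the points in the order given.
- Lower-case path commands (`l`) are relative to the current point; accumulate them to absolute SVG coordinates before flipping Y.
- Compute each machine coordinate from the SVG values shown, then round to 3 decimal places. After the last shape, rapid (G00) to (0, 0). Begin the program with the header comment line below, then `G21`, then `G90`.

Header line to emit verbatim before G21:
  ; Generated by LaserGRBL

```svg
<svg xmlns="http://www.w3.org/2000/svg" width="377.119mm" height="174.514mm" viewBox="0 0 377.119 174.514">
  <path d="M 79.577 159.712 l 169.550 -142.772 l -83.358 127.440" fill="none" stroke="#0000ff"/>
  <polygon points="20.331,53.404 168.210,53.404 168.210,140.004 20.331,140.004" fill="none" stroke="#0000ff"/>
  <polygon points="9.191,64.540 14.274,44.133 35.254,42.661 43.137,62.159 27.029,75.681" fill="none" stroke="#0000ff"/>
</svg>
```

; Generated by LaserGRBL
G21
G90
G00 X79.577 Y14.802
M4 S511
G01 X249.127 Y157.574 F1424
G01 X165.769 Y30.134 F1424
G00 X20.331 Y121.110
M4 S511
G01 X168.210 Y121.110 F1424
G01 X168.210 Y34.510 F1424
G01 X20.331 Y34.510 F1424
G01 X20.331 Y121.110 F1424
G00 X9.191 Y109.974
M4 S511
G01 X14.274 Y130.381 F1424
G01 X35.254 Y131.853 F1424
G01 X43.137 Y112.355 F1424
G01 X27.029 Y98.833 F1424
G01 X9.191 Y109.974 F1424
M5
G00 X0.000 Y0.000

Since the viewBox matches the mm dimensions, user units are millimetres directly. The only transform is the Y-flip y_m = 174.514 − y_svg.

Shape 1 is a open polyline drawn with `<path>`. Its stroke #0000ff means score at S511, F1424. After flipping Y the toolpath is (79.577,14.802) → (249.127,157.574) → (165.769,30.134).

Shape 2 is a rectangle drawn with `<polygon>`. Its stroke #0000ff means score at S511, F1424. After flipping Y the toolpath is (20.331,121.110) → (168.210,121.110) → (168.210,34.510) → (20.331,34.510) → (20.331,121.110), returning to the start.

Shape 3 is a regular polygon drawn with `<polygon>`. Its stroke #0000ff means score at S511, F1424. After flipping Y the toolpath is (9.191,109.974) → (14.274,130.381) → (35.254,131.853) → (43.137,112.355) → (27.029,98.833) → (9.191,109.974), returning to the start.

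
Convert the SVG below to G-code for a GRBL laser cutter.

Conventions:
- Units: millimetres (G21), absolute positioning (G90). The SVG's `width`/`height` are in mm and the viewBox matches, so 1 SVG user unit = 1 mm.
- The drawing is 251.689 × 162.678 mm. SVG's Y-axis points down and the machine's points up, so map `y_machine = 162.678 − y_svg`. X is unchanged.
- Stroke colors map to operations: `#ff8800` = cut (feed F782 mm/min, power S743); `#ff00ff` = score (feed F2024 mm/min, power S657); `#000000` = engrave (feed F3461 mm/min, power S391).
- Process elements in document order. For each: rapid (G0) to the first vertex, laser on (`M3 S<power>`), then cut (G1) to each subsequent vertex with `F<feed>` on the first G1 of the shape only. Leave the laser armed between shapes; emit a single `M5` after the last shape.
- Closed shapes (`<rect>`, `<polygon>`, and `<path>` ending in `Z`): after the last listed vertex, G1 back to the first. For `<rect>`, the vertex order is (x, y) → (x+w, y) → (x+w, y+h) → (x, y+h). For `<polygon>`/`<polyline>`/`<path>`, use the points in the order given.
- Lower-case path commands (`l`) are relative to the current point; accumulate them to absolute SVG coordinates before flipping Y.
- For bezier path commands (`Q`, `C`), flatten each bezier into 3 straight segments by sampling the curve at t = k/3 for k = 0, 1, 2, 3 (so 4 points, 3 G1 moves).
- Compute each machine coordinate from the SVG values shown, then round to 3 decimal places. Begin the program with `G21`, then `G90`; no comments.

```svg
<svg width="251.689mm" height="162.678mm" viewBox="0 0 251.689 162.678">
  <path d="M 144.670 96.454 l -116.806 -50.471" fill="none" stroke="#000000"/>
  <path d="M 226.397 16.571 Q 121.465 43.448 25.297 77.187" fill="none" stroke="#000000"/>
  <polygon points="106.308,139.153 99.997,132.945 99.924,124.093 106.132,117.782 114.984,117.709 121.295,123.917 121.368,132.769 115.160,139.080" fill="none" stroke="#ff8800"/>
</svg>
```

G21
G90
G0 X144.670 Y66.224
M3 S391
G1 X27.864 Y116.695 F3461
G0 X226.397 Y146.107
M3 S391
G1 X157.416 Y127.427 F3461
G1 X90.383 Y107.221
G1 X25.297 Y85.491
G0 X106.308 Y23.525
M3 S743
G1 X99.997 Y29.733 F782
G1 X99.924 Y38.585
G1 X106.132 Y44.896
G1 X114.984 Y44.969
G1 X121.295 Y38.761
G1 X121.368 Y29.909
G1 X115.160 Y23.598
G1 X106.308 Y23.525
M5

viewBox `0 0 251.689 162.678` with mm width/height → 1 unit = 1 mm. Flip: y_m = 162.678 − y_svg.

**Shape 1** — `<path>` line segment, stroke `#000000` → engrave (S391, F3461). Machine vertices: (144.670,66.224) → (27.864,116.695). Open path.

**Shape 2** — `<path>` quadratic bezier, stroke `#000000` → engrave (S391, F3461). Control points (SVG): P0=(226.397,16.571), P1=(121.465,43.448), P2=(25.297,77.187); sampled at t=k/3. Machine vertices: (226.397,146.107) → (157.416,127.427) → (90.383,107.221) → (25.297,85.491). Open path.

**Shape 3** — `<polygon>` regular polygon, stroke `#ff8800` → cut (S743, F782). Machine vertices: (106.308,23.525) → (99.997,29.733) → (99.924,38.585) → (106.132,44.896) → (114.984,44.969) → (121.295,38.761) → (121.368,29.909) → (115.160,23.598) → (106.308,23.525). Closed: final G1 returns to the first vertex.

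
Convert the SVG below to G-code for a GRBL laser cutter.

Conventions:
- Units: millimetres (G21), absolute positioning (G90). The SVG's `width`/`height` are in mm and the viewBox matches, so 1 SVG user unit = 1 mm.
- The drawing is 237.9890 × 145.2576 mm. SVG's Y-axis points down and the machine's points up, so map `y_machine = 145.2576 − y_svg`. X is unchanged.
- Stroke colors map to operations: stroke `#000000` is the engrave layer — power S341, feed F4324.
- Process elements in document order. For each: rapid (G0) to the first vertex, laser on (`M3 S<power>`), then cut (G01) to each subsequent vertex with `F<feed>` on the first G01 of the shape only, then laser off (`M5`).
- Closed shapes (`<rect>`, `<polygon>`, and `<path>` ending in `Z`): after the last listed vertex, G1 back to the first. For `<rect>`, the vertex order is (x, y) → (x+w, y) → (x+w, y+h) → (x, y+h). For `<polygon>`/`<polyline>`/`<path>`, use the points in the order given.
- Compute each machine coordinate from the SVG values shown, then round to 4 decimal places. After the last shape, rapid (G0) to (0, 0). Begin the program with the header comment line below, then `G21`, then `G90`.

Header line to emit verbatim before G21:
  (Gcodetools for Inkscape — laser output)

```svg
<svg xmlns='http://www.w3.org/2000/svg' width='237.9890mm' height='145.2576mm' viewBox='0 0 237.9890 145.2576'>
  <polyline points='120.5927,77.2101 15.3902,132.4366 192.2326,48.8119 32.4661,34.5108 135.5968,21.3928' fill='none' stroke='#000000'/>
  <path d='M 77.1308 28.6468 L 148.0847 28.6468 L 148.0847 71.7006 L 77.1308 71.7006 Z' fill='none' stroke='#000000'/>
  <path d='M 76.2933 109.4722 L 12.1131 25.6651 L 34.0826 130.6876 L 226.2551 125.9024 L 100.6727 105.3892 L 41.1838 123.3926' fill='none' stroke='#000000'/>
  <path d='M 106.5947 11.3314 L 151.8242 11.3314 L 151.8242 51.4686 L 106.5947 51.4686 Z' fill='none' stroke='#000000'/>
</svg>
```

(Gcodetools for Inkscape — laser output)
G21
G90
G0 X120.5927 Y68.0475
M3 S341
G01 X15.3902 Y12.8210 F4324
G01 X192.2326 Y96.4457
G01 X32.4661 Y110.7468
G01 X135.5968 Y123.8648
M5
G0 X77.1308 Y116.6108
M3 S341
G01 X148.0847 Y116.6108 F4324
G01 X148.0847 Y73.5570
G01 X77.1308 Y73.5570
G01 X77.1308 Y116.6108
M5
G0 X76.2933 Y35.7854
M3 S341
G01 X12.1131 Y119.5925 F4324
G01 X34.0826 Y14.5700
G01 X226.2551 Y19.3552
G01 X100.6727 Y39.8684
G01 X41.1838 Y21.8650
M5
G0 X106.5947 Y133.9262
M3 S341
G01 X151.8242 Y133.9262 F4324
G01 X151.8242 Y93.7890
G01 X106.5947 Y93.7890
G01 X106.5947 Y133.9262
M5
G0 X0.0000 Y0.0000

viewBox `0 0 237.9890 145.2576` with mm width/height → 1 unit = 1 mm. Flip: y_m = 145.2576 − y_svg.

**Shape 1** — `<polyline>` open polyline, stroke `#000000` → engrave (S341, F4324). Machine vertices: (120.5927,68.0475) → (15.3902,12.8210) → (192.2326,96.4457) → (32.4661,110.7468) → (135.5968,123.8648). Open path.

**Shape 2** — `<path>` rectangle, stroke `#000000` → engrave (S341, F4324). Machine vertices: (77.1308,116.6108) → (148.0847,116.6108) → (148.0847,73.5570) → (77.1308,73.5570) → (77.1308,116.6108). Closed: final G1 returns to the first vertex.

**Shape 3** — `<path>` open polyline, stroke `#000000` → engrave (S341, F4324). Machine vertices: (76.2933,35.7854) → (12.1131,119.5925) → (34.0826,14.5700) → (226.2551,19.3552) → (100.6727,39.8684) → (41.1838,21.8650). Open path.

**Shape 4** — `<path>` rectangle, stroke `#000000` → engrave (S341, F4324). Machine vertices: (106.5947,133.9262) → (151.8242,133.9262) → (151.8242,93.7890) → (106.5947,93.7890) → (106.5947,133.9262). Closed: final G1 returns to the first vertex.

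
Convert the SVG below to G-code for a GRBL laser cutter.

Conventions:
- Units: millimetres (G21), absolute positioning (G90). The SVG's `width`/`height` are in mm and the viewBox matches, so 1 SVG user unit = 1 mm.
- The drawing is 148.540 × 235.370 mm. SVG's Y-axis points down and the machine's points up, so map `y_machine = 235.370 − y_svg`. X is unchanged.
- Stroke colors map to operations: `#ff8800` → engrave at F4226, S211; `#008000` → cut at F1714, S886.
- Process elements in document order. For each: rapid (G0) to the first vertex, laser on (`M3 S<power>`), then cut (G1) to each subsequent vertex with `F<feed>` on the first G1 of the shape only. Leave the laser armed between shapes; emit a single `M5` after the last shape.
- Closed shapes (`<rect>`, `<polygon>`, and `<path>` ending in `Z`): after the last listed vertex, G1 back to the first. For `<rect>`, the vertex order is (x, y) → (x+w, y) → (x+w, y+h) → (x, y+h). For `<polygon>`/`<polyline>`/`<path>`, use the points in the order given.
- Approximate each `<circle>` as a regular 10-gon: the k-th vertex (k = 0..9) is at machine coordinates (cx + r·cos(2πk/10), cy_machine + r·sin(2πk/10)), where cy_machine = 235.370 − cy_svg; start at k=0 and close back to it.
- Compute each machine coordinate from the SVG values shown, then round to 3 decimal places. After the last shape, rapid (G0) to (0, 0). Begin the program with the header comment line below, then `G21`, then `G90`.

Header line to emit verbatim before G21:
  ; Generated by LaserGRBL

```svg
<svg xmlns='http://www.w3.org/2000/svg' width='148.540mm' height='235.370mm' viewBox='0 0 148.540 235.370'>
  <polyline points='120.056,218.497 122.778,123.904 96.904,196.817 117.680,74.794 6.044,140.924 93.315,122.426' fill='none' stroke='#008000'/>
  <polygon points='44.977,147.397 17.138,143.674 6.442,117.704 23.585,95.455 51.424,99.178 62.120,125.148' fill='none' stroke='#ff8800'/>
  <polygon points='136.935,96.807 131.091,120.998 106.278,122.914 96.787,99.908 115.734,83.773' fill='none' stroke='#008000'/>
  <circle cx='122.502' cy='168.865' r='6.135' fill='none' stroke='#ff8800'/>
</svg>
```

; Generated by LaserGRBL
G21
G90
G0 X120.056 Y16.873
M3 S886
G1 X122.778 Y111.466 F1714
G1 X96.904 Y38.553
G1 X117.680 Y160.576
G1 X6.044 Y94.446
G1 X93.315 Y112.944
G0 X44.977 Y87.973
M3 S211
G1 X17.138 Y91.696 F4226
G1 X6.442 Y117.666
G1 X23.585 Y139.915
G1 X51.424 Y136.192
G1 X62.120 Y110.222
G1 X44.977 Y87.973
G0 X136.935 Y138.563
M3 S886
G1 X131.091 Y114.372 F1714
G1 X106.278 Y112.456
G1 X96.787 Y135.462
G1 X115.734 Y151.597
G1 X136.935 Y138.563
G0 X128.637 Y66.505
M3 S211
G1 X127.465 Y70.111 F4226
G1 X124.398 Y72.340
G1 X120.606 Y72.340
G1 X117.539 Y70.111
G1 X116.367 Y66.505
G1 X117.539 Y62.899
G1 X120.606 Y60.670
G1 X124.398 Y60.670
G1 X127.465 Y62.899
G1 X128.637 Y66.505
M5
G0 X0.000 Y0.000

viewBox `0 0 148.540 235.370` with mm width/height → 1 unit = 1 mm. Flip: y_m = 235.370 − y_svg.

**Shape 1** — `<polyline>` open polyline, stroke `#008000` → cut (S886, F1714). Machine vertices: (120.056,16.873) → (122.778,111.466) → (96.904,38.553) → (117.680,160.576) → (6.044,94.446) → (93.315,112.944). Open path.

**Shape 2** — `<polygon>` regular polygon, stroke `#ff8800` → engrave (S211, F4226). Machine vertices: (44.977,87.973) → (17.138,91.696) → (6.442,117.666) → (23.585,139.915) → (51.424,136.192) → (62.120,110.222) → (44.977,87.973). Closed: final G1 returns to the first vertex.

**Shape 3** — `<polygon>` regular polygon, stroke `#008000` → cut (S886, F1714). Machine vertices: (136.935,138.563) → (131.091,114.372) → (106.278,112.456) → (96.787,135.462) → (115.734,151.597) → (136.935,138.563). Closed: final G1 returns to the first vertex.

**Shape 4** — `<circle>` circle, stroke `#ff8800` → engrave (S211, F4226). Machine vertices: (128.637,66.505) → (127.465,70.111) → (124.398,72.340) → (120.606,72.340) → (117.539,70.111) → (116.367,66.505) → (117.539,62.899) → (120.606,60.670) → (124.398,60.670) → (127.465,62.899) → (128.637,66.505). Closed: final G1 returns to the first vertex.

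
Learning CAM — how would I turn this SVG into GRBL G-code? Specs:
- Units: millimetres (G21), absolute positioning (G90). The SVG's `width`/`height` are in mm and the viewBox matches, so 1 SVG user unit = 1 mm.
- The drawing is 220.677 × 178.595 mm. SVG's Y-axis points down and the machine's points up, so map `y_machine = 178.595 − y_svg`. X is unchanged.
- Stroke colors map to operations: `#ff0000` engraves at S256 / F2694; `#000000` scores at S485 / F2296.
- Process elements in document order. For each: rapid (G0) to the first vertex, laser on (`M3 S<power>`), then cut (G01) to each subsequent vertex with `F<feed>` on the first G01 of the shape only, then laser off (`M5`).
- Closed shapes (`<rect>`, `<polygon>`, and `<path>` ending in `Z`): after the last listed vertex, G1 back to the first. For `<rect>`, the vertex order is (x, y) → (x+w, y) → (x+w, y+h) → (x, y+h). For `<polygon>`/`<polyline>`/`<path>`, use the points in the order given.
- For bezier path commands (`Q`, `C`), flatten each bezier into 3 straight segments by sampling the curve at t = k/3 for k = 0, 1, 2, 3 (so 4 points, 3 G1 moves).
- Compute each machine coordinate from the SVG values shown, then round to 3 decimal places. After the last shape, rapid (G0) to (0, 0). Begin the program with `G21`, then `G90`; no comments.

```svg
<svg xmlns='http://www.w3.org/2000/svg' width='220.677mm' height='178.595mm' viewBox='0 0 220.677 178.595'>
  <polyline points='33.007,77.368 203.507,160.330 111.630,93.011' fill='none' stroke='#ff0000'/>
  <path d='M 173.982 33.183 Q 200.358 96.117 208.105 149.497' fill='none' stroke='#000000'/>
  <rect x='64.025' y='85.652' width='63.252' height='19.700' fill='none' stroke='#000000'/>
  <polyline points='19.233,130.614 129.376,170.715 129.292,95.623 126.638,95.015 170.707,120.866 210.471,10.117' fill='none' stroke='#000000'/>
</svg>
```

G21
G90
G0 X33.007 Y101.227
M3 S256
G01 X203.507 Y18.265 F2694
G01 X111.630 Y85.584
M5
G0 X173.982 Y145.412
M3 S485
G01 X189.496 Y104.518 F2296
G01 X200.870 Y65.746
G01 X208.105 Y29.098
M5
G0 X64.025 Y92.943
M3 S485
G01 X127.277 Y92.943 F2296
G01 X127.277 Y73.243
G01 X64.025 Y73.243
G01 X64.025 Y92.943
M5
G0 X19.233 Y47.981
M3 S485
G01 X129.376 Y7.880 F2296
G01 X129.292 Y82.972
G01 X126.638 Y83.580
G01 X170.707 Y57.729
G01 X210.471 Y168.478
M5
G0 X0.000 Y0.000

viewBox `0 0 220.677 178.595` with mm width/height → 1 unit = 1 mm. Flip: y_m = 178.595 − y_svg.

**Shape 1** — `<polyline>` open polyline, stroke `#ff0000` → engrave (S256, F2694). Machine vertices: (33.007,101.227) → (203.507,18.265) → (111.630,85.584). Open path.

**Shape 2** — `<path>` quadratic bezier, stroke `#000000` → score (S485, F2296). Control points (SVG): P0=(173.982,33.183), P1=(200.358,96.117), P2=(208.105,149.497); sampled at t=k/3. Machine vertices: (173.982,145.412) → (189.496,104.518) → (200.870,65.746) → (208.105,29.098). Open path.

**Shape 3** — `<rect>` rectangle, stroke `#000000` → score (S485, F2296). Machine vertices: (64.025,92.943) → (127.277,92.943) → (127.277,73.243) → (64.025,73.243) → (64.025,92.943). Closed: final G1 returns to the first vertex.

**Shape 4** — `<polyline>` open polyline, stroke `#000000` → score (S485, F2296). Machine vertices: (19.233,47.981) → (129.376,7.880) → (129.292,82.972) → (126.638,83.580) → (170.707,57.729) → (210.471,168.478). Open path.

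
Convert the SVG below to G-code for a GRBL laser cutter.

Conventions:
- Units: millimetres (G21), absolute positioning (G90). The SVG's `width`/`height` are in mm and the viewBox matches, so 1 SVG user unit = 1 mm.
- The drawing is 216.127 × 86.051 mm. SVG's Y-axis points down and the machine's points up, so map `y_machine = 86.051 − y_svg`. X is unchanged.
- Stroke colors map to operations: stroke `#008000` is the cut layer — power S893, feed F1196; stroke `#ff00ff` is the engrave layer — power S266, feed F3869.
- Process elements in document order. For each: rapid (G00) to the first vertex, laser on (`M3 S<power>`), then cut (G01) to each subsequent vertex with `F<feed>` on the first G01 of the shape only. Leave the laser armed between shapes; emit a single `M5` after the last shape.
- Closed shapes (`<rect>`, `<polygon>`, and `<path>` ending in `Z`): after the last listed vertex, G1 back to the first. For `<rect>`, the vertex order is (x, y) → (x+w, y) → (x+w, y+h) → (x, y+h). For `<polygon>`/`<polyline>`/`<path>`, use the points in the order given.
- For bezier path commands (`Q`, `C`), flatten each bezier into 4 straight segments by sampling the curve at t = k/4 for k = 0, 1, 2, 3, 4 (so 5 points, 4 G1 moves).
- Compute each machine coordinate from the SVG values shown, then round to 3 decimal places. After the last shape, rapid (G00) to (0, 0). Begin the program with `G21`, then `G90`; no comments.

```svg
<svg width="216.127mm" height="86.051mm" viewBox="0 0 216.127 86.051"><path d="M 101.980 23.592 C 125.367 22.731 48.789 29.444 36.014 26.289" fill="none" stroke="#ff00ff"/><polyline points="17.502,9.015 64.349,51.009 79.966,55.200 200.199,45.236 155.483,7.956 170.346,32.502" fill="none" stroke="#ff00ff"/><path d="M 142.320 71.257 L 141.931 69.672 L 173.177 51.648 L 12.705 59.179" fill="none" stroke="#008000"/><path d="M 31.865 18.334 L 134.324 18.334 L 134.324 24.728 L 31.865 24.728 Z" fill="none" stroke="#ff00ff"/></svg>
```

G21
G90
G00 X101.980 Y62.459
M3 S266
G01 X103.336 Y61.957 F3869
G01 X82.558 Y60.250
G01 X54.999 Y58.973
G01 X36.014 Y59.762
G00 X17.502 Y77.036
M3 S266
G01 X64.349 Y35.042 F3869
G01 X79.966 Y30.851
G01 X200.199 Y40.815
G01 X155.483 Y78.095
G01 X170.346 Y53.549
G00 X142.320 Y14.794
M3 S893
G01 X141.931 Y16.379 F1196
G01 X173.177 Y34.403
G01 X12.705 Y26.872
G00 X31.865 Y67.717
M3 S266
G01 X134.324 Y67.717 F3869
G01 X134.324 Y61.323
G01 X31.865 Y61.323
G01 X31.865 Y67.717
M5
G00 X0.000 Y0.000

1 u = 1 mm; y_m = 86.051 − y.

[1] `<path>` cubic bezier, #ff00ff→engrave S266 F3869: (101.980,62.459) → (103.336,61.957) → (82.558,60.250) → (54.999,58.973) → (36.014,59.762)

[2] `<polyline>` open polyline, #ff00ff→engrave S266 F3869: (17.502,77.036) → (64.349,35.042) → (79.966,30.851) → (200.199,40.815) → (155.483,78.095) → (170.346,53.549)

[3] `<path>` open polyline, #008000→cut S893 F1196: (142.320,14.794) → (141.931,16.379) → (173.177,34.403) → (12.705,26.872)

[4] `<path>` rectangle, #ff00ff→engrave S266 F3869: (31.865,67.717) → (134.324,67.717) → (134.324,61.323) → (31.865,61.323) → (31.865,67.717) (closed)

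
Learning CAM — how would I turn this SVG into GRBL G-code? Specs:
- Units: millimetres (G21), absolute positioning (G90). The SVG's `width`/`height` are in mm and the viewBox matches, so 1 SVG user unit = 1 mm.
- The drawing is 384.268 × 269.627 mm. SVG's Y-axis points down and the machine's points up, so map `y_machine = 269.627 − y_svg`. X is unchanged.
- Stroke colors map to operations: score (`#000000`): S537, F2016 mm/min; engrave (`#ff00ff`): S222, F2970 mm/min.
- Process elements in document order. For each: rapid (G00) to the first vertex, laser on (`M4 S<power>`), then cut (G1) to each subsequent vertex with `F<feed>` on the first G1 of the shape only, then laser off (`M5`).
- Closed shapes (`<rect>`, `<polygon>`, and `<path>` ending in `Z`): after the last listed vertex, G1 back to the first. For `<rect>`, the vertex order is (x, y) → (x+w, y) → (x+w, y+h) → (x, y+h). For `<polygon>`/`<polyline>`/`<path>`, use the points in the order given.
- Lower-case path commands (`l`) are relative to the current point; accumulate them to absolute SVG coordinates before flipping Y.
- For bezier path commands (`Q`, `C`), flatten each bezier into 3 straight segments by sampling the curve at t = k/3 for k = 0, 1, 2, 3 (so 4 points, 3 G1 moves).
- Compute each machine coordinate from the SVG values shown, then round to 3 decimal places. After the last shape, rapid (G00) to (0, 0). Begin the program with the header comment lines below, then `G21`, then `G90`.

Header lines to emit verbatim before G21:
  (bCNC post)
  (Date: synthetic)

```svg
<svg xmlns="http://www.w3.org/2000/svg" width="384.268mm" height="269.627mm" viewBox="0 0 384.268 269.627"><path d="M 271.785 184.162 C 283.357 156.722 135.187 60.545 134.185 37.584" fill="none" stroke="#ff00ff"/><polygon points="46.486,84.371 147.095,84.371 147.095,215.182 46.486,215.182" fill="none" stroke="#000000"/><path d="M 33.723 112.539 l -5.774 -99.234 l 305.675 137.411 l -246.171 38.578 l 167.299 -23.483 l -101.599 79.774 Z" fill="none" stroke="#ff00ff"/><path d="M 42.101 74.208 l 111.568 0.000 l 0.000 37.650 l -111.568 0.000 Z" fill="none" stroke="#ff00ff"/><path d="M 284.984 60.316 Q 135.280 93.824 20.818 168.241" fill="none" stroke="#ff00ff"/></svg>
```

viewBox `0 0 384.268 269.627` with mm width/height → 1 unit = 1 mm. Flip: y_m = 269.627 − y_svg.

**Shape 1** — `<path>` cubic bezier, stroke `#ff00ff` → engrave (S222, F2970). Control points (SVG): P0=(271.785,184.162), P1=(283.357,156.722), P2=(135.187,60.545), P3=(134.185,37.584); sampled at t=k/3. Machine vertices: (271.785,85.465) → (241.477,130.560) → (172.876,189.934) → (134.185,232.043). Open path.

**Shape 2** — `<polygon>` rectangle, stroke `#000000` → score (S537, F2016). Machine vertices: (46.486,185.256) → (147.095,185.256) → (147.095,54.445) → (46.486,54.445) → (46.486,185.256). Closed: final G1 returns to the first vertex.

**Shape 3** — `<path>` closed polygon, stroke `#ff00ff` → engrave (S222, F2970). Machine vertices: (33.723,157.088) → (27.949,256.322) → (333.624,118.911) → (87.453,80.333) → (254.752,103.816) → (153.153,24.042) → (33.723,157.088). Closed: final G1 returns to the first vertex.

**Shape 4** — `<path>` rectangle, stroke `#ff00ff` → engrave (S222, F2970). Machine vertices: (42.101,195.419) → (153.669,195.419) → (153.669,157.769) → (42.101,157.769) → (42.101,195.419). Closed: final G1 returns to the first vertex.

**Shape 5** — `<path>` quadratic bezier, stroke `#ff00ff` → engrave (S222, F2970). Control points (SVG): P0=(284.984,60.316), P1=(135.280,93.824), P2=(20.818,168.241); sampled at t=k/3. Machine vertices: (284.984,209.311) → (189.097,182.427) → (101.042,146.452) → (20.818,101.386). Open path.

(bCNC post)
(Date: synthetic)
G21
G90
G00 X271.785 Y85.465
M4 S222
G1 X241.477 Y130.560 F2970
G1 X172.876 Y189.934
G1 X134.185 Y232.043
M5
G00 X46.486 Y185.256
M4 S537
G1 X147.095 Y185.256 F2016
G1 X147.095 Y54.445
G1 X46.486 Y54.445
G1 X46.486 Y185.256
M5
G00 X33.723 Y157.088
M4 S222
G1 X27.949 Y256.322 F2970
G1 X333.624 Y118.911
G1 X87.453 Y80.333
G1 X254.752 Y103.816
G1 X153.153 Y24.042
G1 X33.723 Y157.088
M5
G00 X42.101 Y195.419
M4 S222
G1 X153.669 Y195.419 F2970
G1 X153.669 Y157.769
G1 X42.101 Y157.769
G1 X42.101 Y195.419
M5
G00 X284.984 Y209.311
M4 S222
G1 X189.097 Y182.427 F2970
G1 X101.042 Y146.452
G1 X20.818 Y101.386
M5
G00 X0.000 Y0.000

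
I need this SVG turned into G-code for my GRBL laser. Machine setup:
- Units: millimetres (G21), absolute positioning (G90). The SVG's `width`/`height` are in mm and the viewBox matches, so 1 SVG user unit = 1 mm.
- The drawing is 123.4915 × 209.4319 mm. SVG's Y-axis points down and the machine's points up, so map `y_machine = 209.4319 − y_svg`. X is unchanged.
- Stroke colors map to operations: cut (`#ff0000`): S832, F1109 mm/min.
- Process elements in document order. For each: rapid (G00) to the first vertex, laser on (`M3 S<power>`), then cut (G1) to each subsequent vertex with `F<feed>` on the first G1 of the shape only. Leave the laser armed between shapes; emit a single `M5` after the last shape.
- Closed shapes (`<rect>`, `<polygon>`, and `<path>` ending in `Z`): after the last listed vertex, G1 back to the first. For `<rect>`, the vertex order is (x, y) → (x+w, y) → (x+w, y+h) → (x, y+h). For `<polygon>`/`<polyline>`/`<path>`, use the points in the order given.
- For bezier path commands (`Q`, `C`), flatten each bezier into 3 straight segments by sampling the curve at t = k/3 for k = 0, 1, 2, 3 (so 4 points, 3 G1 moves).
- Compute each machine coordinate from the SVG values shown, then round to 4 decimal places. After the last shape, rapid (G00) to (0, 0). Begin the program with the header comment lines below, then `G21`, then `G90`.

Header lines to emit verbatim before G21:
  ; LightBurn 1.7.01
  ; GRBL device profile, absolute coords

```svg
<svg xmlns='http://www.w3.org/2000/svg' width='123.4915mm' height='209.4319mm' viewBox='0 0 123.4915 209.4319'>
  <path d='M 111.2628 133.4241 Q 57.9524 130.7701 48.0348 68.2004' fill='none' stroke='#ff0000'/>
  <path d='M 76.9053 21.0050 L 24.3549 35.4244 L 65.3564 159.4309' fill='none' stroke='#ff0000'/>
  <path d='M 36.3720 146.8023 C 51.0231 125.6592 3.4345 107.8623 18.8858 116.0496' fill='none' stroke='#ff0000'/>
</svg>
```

viewBox `0 0 123.4915 209.4319` with mm width/height → 1 unit = 1 mm. Flip: y_m = 209.4319 − y_svg.

**Shape 1** — `<path>` quadratic bezier, stroke `#ff0000` → cut (S832, F1109). Control points (SVG): P0=(111.2628,133.4241), P1=(57.9524,130.7701), P2=(48.0348,68.2004); sampled at t=k/3. Machine vertices: (111.2628,76.0078) → (80.5440,84.4344) → (59.4680,106.1757) → (48.0348,141.2315). Open path.

**Shape 2** — `<path>` open polyline, stroke `#ff0000` → cut (S832, F1109). Machine vertices: (76.9053,188.4269) → (24.3549,174.0075) → (65.3564,50.0010). Open path.

**Shape 3** — `<path>` cubic bezier, stroke `#ff0000` → cut (S832, F1109). Control points (SVG): P0=(36.3720,146.8023), P1=(51.0231,125.6592), P2=(3.4345,107.8623), P3=(18.8858,116.0496); sampled at t=k/3. Machine vertices: (36.3720,62.6296) → (34.9165,81.8189) → (19.8078,93.7466) → (18.8858,93.3823). Open path.

; LightBurn 1.7.01
; GRBL device profile, absolute coords
G21
G90
G00 X111.2628 Y76.0078
M3 S832
G1 X80.5440 Y84.4344 F1109
G1 X59.4680 Y106.1757
G1 X48.0348 Y141.2315
G00 X76.9053 Y188.4269
M3 S832
G1 X24.3549 Y174.0075 F1109
G1 X65.3564 Y50.0010
G00 X36.3720 Y62.6296
M3 S832
G1 X34.9165 Y81.8189 F1109
G1 X19.8078 Y93.7466
G1 X18.8858 Y93.3823
M5
G00 X0.0000 Y0.0000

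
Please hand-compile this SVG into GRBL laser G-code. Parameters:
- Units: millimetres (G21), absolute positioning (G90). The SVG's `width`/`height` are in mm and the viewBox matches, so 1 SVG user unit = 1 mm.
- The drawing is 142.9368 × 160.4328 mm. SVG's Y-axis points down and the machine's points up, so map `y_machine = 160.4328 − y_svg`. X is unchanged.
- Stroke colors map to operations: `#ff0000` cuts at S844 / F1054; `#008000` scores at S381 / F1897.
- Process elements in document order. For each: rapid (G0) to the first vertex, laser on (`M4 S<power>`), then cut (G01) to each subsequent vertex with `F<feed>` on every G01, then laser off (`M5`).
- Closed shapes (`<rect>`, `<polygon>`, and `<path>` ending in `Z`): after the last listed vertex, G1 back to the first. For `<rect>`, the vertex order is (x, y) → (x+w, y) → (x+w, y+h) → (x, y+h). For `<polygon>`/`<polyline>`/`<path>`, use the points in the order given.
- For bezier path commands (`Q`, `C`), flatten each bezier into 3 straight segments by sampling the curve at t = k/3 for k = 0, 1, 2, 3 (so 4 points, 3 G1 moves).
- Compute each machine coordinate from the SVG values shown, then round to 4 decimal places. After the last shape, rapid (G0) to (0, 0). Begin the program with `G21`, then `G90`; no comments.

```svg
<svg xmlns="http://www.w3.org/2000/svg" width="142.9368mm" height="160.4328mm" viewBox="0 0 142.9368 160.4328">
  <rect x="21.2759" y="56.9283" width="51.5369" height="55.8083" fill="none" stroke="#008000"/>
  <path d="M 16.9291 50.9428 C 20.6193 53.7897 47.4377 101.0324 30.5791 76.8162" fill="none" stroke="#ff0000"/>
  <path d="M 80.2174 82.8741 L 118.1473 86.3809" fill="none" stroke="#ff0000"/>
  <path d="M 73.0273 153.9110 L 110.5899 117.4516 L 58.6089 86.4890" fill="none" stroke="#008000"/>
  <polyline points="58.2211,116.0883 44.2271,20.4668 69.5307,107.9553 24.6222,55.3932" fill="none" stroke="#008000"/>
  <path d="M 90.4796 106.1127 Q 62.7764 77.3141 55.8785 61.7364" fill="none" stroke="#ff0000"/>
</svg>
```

Since the viewBox matches the mm dimensions, user units are millimetres directly. The only transform is the Y-flip y_m = 160.4328 − y_svg.

Shape 1 is a rectangle drawn with `<rect>`. Its stroke #008000 means score at S381, F1897. After flipping Y the toolpath is (21.2759,103.5045) → (72.8128,103.5045) → (72.8128,47.6962) → (21.2759,47.6962) → (21.2759,103.5045), returning to the start.

Shape 2 is a cubic bezier drawn with `<path>`. Its stroke #ff0000 means cut at S844, F1054. After flipping Y the toolpath is (16.9291,109.4900) → (25.8544,96.1354) → (35.3530,78.9291) → (30.5791,83.6166).

Shape 3 is a line segment drawn with `<path>`. Its stroke #ff0000 means cut at S844, F1054. After flipping Y the toolpath is (80.2174,77.5587) → (118.1473,74.0519).

Shape 4 is a open polyline drawn with `<path>`. Its stroke #008000 means score at S381, F1897. After flipping Y the toolpath is (73.0273,6.5218) → (110.5899,42.9812) → (58.6089,73.9438).

Shape 5 is a open polyline drawn with `<polyline>`. Its stroke #008000 means score at S381, F1897. After flipping Y the toolpath is (58.2211,44.3445) → (44.2271,139.9660) → (69.5307,52.4775) → (24.6222,105.0396).

Shape 6 is a quadratic bezier drawn with `<path>`. Its stroke #ff0000 means cut at S844, F1054. After flipping Y the toolpath is (90.4796,54.3201) → (74.3225,72.0502) → (62.7888,86.8423) → (55.8785,98.6964).

G21
G90
G0 X21.2759 Y103.5045
M4 S381
G01 X72.8128 Y103.5045 F1897
G01 X72.8128 Y47.6962 F1897
G01 X21.2759 Y47.6962 F1897
G01 X21.2759 Y103.5045 F1897
M5
G0 X16.9291 Y109.4900
M4 S844
G01 X25.8544 Y96.1354 F1054
G01 X35.3530 Y78.9291 F1054
G01 X30.5791 Y83.6166 F1054
M5
G0 X80.2174 Y77.5587
M4 S844
G01 X118.1473 Y74.0519 F1054
M5
G0 X73.0273 Y6.5218
M4 S381
G01 X110.5899 Y42.9812 F1897
G01 X58.6089 Y73.9438 F1897
M5
G0 X58.2211 Y44.3445
M4 S381
G01 X44.2271 Y139.9660 F1897
G01 X69.5307 Y52.4775 F1897
G01 X24.6222 Y105.0396 F1897
M5
G0 X90.4796 Y54.3201
M4 S844
G01 X74.3225 Y72.0502 F1054
G01 X62.7888 Y86.8423 F1054
G01 X55.8785 Y98.6964 F1054
M5
G0 X0.0000 Y0.0000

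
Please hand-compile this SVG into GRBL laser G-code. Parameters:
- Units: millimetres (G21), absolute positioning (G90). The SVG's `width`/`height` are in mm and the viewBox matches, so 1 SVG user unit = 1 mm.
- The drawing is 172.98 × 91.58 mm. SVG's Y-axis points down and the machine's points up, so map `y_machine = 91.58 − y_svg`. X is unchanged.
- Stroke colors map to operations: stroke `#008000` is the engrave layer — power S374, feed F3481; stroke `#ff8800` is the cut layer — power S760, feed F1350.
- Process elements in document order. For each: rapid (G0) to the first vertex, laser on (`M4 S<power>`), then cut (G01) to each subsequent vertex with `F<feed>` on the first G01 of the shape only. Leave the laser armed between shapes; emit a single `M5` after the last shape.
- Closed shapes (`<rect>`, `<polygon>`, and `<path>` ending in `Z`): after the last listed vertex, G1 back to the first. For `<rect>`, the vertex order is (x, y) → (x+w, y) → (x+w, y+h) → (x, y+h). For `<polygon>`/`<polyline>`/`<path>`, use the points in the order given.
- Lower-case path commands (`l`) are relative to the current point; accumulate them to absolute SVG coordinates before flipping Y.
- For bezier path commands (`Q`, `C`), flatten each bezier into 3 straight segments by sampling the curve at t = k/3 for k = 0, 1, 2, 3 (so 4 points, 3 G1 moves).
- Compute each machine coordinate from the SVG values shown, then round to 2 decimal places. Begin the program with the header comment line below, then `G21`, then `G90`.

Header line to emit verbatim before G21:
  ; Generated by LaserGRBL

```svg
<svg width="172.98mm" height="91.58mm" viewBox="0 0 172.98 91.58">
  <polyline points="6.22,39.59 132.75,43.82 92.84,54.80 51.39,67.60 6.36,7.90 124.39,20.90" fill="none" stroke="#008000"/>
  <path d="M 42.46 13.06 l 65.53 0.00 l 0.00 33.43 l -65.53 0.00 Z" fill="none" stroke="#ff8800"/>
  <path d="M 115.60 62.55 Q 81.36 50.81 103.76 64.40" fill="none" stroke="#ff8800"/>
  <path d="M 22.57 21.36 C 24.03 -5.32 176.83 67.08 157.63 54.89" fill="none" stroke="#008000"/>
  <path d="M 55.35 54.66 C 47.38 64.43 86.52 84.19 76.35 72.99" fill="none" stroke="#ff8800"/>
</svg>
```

; Generated by LaserGRBL
G21
G90
G0 X6.22 Y51.99
M4 S374
G01 X132.75 Y47.76 F3481
G01 X92.84 Y36.78
G01 X51.39 Y23.98
G01 X6.36 Y83.68
G01 X124.39 Y70.68
G0 X42.46 Y78.52
M4 S760
G01 X107.99 Y78.52 F1350
G01 X107.99 Y45.09
G01 X42.46 Y45.09
G01 X42.46 Y78.52
G0 X115.60 Y29.03
M4 S760
G01 X99.07 Y34.04 F1350
G01 X95.12 Y33.43
G01 X103.76 Y27.18
G0 X22.57 Y70.22
M4 S374
G01 X62.50 Y70.68 F3481
G01 X131.47 Y45.89
G01 X157.63 Y36.69
G0 X55.35 Y36.92
M4 S760
G01 X59.51 Y25.34 F1350
G01 X73.65 Y16.19
G01 X76.35 Y18.59
M5

Since the viewBox matches the mm dimensions, user units are millimetres directly. The only transform is the Y-flip y_m = 91.58 − y_svg.

Shape 1 is a open polyline drawn with `<polyline>`. Its stroke #008000 means engrave at S374, F3481. After flipping Y the toolpath is (6.22,51.99) → (132.75,47.76) → (92.84,36.78) → (51.39,23.98) → (6.36,83.68) → (124.39,70.68).

Shape 2 is a rectangle drawn with `<path>`. Its stroke #ff8800 means cut at S760, F1350. After flipping Y the toolpath is (42.46,78.52) → (107.99,78.52) → (107.99,45.09) → (42.46,45.09) → (42.46,78.52), returning to the start.

Shape 3 is a quadratic bezier drawn with `<path>`. Its stroke #ff8800 means cut at S760, F1350. After flipping Y the toolpath is (115.60,29.03) → (99.07,34.04) → (95.12,33.43) → (103.76,27.18).

Shape 4 is a cubic bezier drawn with `<path>`. Its stroke #008000 means engrave at S374, F3481. After flipping Y the toolpath is (22.57,70.22) → (62.50,70.68) → (131.47,45.89) → (157.63,36.69).

Shape 5 is a cubic bezier drawn with `<path>`. Its stroke #ff8800 means cut at S760, F1350. After flipping Y the toolpath is (55.35,36.92) → (59.51,25.34) → (73.65,16.19) → (76.35,18.59).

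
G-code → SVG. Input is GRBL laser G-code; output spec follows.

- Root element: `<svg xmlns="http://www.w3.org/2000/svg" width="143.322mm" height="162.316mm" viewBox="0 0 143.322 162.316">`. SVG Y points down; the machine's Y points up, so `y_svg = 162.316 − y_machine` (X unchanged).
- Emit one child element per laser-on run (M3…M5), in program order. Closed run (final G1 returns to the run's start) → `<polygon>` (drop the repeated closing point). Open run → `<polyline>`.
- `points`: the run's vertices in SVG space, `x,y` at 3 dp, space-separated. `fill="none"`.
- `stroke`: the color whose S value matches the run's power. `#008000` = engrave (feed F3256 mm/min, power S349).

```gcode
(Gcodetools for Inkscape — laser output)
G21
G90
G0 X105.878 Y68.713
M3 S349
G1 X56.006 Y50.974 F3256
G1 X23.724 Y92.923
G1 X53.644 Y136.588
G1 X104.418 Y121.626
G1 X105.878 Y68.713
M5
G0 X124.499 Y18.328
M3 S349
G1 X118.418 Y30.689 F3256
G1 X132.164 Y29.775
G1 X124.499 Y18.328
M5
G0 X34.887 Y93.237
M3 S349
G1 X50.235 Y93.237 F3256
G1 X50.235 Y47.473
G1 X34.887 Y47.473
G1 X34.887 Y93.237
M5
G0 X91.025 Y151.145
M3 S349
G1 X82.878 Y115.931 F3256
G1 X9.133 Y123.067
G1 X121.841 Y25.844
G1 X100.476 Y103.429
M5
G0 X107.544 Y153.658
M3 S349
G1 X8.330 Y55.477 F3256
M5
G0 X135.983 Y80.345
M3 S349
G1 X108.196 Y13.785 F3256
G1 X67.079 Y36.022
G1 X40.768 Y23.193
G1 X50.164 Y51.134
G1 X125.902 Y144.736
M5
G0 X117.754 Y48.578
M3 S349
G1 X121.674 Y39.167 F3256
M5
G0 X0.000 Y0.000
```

<svg xmlns="http://www.w3.org/2000/svg" width="143.322mm" height="162.316mm" viewBox="0 0 143.322 162.316">
  <polygon points="105.878,93.603 56.006,111.342 23.724,69.393 53.644,25.728 104.418,40.690" fill="none" stroke="#008000"/>
  <polygon points="124.499,143.988 118.418,131.627 132.164,132.541" fill="none" stroke="#008000"/>
  <polygon points="34.887,69.079 50.235,69.079 50.235,114.843 34.887,114.843" fill="none" stroke="#008000"/>
  <polyline points="91.025,11.171 82.878,46.385 9.133,39.249 121.841,136.472 100.476,58.887" fill="none" stroke="#008000"/>
  <polyline points="107.544,8.658 8.330,106.839" fill="none" stroke="#008000"/>
  <polyline points="135.983,81.971 108.196,148.531 67.079,126.294 40.768,139.123 50.164,111.182 125.902,17.580" fill="none" stroke="#008000"/>
  <polyline points="117.754,113.738 121.674,123.149" fill="none" stroke="#008000"/>
</svg>

Each laser-on run becomes one SVG element. Flip Y back into SVG space with y_svg = 162.316 − y_machine. Every run uses S349, so all elements get stroke `#008000` (engrave).

Run 1: The run returns to its start, so emit a `<polygon>` with points (Y-flipped): 105.878,93.603 56.006,111.342 23.724,69.393 53.644,25.728 104.418,40.690.

Run 2: The run returns to its start, so emit a `<polygon>` with points (Y-flipped): 124.499,143.988 118.418,131.627 132.164,132.541.

Run 3: The run returns to its start, so emit a `<polygon>` with points (Y-flipped): 34.887,69.079 50.235,69.079 50.235,114.843 34.887,114.843.

Run 4: The run is open, so emit a `<polyline>` with points (Y-flipped): 91.025,11.171 82.878,46.385 9.133,39.249 121.841,136.472 100.476,58.887.

Run 5: The run is open, so emit a `<polyline>` with points (Y-flipped): 107.544,8.658 8.330,106.839.

Run 6: The run is open, so emit a `<polyline>` with points (Y-flipped): 135.983,81.971 108.196,148.531 67.079,126.294 40.768,139.123 50.164,111.182 125.902,17.580.

Run 7: The run is open, so emit a `<polyline>` with points (Y-flipped): 117.754,113.738 121.674,123.149.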